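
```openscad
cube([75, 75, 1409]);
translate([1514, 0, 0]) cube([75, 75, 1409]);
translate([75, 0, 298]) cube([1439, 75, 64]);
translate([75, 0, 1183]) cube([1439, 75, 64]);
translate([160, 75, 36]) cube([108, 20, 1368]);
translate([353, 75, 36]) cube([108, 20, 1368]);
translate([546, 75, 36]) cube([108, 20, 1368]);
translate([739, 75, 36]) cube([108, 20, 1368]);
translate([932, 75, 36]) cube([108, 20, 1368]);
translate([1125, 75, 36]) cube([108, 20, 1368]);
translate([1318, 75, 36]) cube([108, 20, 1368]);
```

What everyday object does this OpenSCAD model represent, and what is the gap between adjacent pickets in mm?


A fence section. The picket gap is 85 mm.

Two posts, two rails, 7 pickets — a fence section. Span 1439 mm holds 7 pickets of 108 mm with 8 equal gaps: ⌊(1439 − 7·108) / 8⌋ = 85 mm.


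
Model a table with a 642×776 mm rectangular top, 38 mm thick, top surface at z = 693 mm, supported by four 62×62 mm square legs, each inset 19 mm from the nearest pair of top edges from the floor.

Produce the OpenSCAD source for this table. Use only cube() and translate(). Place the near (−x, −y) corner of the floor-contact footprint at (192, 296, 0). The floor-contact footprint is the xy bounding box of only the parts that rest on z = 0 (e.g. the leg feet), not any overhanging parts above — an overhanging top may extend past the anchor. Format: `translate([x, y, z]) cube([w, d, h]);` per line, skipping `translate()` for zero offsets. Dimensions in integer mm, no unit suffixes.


// leg_h = 693 - 38 = 655
translate([173, 277, 655]) cube([642, 776, 38]);
translate([192, 296, 0]) cube([62, 62, 655]);
translate([734, 296, 0]) cube([62, 62, 655]);
translate([192, 972, 0]) cube([62, 62, 655]);
translate([734, 972, 0]) cube([62, 62, 655]);


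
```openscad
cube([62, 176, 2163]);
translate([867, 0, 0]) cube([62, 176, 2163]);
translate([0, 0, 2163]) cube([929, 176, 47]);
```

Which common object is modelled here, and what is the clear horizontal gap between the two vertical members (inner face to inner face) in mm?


A door frame. The clear opening width is 805 mm.

Two 2163 mm tall posts with a header on top — a door frame. The left jamb is 62 mm wide at x = 0; the right jamb starts at x = 867. The clear opening is 867 − 62 = 805 mm.


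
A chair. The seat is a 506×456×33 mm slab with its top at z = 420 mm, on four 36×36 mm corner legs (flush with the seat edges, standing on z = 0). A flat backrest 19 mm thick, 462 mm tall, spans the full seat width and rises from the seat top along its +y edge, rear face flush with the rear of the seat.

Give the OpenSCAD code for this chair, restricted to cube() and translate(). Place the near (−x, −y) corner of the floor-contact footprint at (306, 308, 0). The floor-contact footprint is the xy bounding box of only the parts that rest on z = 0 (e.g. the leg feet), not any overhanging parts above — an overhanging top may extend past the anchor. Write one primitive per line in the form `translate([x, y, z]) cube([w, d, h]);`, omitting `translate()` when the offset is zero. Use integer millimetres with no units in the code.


translate([306, 308, 387]) cube([506, 456, 33]);
translate([306, 308, 0]) cube([36, 36, 387]);
translate([776, 308, 0]) cube([36, 36, 387]);
translate([306, 728, 0]) cube([36, 36, 387]);
translate([776, 728, 0]) cube([36, 36, 387]);
translate([306, 745, 420]) cube([506, 19, 462]);


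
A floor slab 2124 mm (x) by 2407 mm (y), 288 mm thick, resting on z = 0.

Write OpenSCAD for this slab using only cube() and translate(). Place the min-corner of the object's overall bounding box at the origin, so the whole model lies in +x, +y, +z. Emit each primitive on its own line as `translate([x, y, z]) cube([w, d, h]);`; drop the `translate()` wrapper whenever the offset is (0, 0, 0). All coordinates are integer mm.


cube([2124, 2407, 288]);


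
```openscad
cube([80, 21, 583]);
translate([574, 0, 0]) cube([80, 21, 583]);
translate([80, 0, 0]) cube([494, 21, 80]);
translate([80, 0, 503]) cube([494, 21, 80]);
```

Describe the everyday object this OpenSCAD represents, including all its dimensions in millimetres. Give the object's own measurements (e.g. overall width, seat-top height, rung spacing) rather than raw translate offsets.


A rectangular picture frame lying in the x–z plane (depth along y). The opening is 494 mm wide (x) by 423 mm tall (z), surrounded by a border 80 mm wide on all four sides. The frame is 21 mm deep and is made of two full-height vertical stiles with two horizontal rails fitted between them.


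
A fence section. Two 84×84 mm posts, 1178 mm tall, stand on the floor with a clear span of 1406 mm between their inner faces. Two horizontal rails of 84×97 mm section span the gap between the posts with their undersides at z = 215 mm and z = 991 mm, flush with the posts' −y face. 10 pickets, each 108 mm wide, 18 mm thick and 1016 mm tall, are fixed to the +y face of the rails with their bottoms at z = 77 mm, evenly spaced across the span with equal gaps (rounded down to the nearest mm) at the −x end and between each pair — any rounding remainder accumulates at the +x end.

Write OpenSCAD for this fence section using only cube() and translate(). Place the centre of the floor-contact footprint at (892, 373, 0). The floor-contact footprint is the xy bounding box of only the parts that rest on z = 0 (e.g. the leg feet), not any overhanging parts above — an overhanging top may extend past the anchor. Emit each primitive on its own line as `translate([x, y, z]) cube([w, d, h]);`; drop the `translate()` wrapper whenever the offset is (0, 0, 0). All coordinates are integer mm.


translate([105, 331, 0]) cube([84, 84, 1178]);
translate([1595, 331, 0]) cube([84, 84, 1178]);
translate([189, 331, 215]) cube([1406, 84, 97]);
translate([189, 331, 991]) cube([1406, 84, 97]);
translate([218, 415, 77]) cube([108, 18, 1016]);
translate([355, 415, 77]) cube([108, 18, 1016]);
translate([492, 415, 77]) cube([108, 18, 1016]);
translate([629, 415, 77]) cube([108, 18, 1016]);
translate([766, 415, 77]) cube([108, 18, 1016]);
translate([903, 415, 77]) cube([108, 18, 1016]);
translate([1040, 415, 77]) cube([108, 18, 1016]);
translate([1177, 415, 77]) cube([108, 18, 1016]);
translate([1314, 415, 77]) cube([108, 18, 1016]);
translate([1451, 415, 77]) cube([108, 18, 1016]);


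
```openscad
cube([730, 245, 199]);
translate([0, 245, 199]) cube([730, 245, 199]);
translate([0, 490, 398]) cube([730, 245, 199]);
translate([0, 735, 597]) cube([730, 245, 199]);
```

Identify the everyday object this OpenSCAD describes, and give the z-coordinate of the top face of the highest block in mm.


A staircase. The total rise is 796 mm.

4 identical blocks, each offset up and back from the previous — a staircase. Each step is 199 mm tall and there are 4 of them, so the total rise is 4 × 199 = 796 mm.


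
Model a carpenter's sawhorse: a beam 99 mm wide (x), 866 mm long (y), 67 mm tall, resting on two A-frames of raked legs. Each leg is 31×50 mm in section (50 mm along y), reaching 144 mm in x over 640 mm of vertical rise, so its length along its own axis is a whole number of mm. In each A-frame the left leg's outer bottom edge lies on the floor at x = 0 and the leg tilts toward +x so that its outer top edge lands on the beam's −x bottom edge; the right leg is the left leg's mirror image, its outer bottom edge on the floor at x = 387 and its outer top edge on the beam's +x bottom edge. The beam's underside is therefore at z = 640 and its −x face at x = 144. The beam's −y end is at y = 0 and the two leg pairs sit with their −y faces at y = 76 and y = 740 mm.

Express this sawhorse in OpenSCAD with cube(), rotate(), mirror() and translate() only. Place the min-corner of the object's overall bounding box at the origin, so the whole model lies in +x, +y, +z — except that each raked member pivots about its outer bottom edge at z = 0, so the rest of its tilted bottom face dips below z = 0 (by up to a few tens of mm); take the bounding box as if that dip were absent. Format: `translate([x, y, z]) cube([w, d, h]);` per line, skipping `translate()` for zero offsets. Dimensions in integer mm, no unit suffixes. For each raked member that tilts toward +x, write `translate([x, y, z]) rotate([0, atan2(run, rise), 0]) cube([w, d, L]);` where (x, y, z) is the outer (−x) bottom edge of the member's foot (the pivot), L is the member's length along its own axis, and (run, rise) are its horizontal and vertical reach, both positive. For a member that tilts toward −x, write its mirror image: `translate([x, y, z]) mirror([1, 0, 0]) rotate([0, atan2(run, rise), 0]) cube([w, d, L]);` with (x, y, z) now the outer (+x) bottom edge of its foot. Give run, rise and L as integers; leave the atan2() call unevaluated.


translate([144, 0, 640]) cube([99, 866, 67]);
translate([0, 76, 0]) rotate([0, atan2(144, 640), 0]) cube([31, 50, 656]);
translate([387, 76, 0]) mirror([1, 0, 0]) rotate([0, atan2(144, 640), 0]) cube([31, 50, 656]);
translate([0, 740, 0]) rotate([0, atan2(144, 640), 0]) cube([31, 50, 656]);
translate([387, 740, 0]) mirror([1, 0, 0]) rotate([0, atan2(144, 640), 0]) cube([31, 50, 656]);


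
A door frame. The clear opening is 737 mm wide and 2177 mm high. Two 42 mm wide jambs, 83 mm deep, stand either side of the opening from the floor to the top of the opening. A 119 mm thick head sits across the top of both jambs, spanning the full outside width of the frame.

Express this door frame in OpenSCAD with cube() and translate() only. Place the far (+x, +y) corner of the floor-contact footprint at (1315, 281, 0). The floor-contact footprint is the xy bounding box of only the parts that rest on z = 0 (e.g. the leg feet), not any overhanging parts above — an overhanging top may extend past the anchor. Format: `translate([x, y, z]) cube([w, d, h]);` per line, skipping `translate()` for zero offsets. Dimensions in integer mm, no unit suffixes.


translate([494, 198, 0]) cube([42, 83, 2177]);
translate([1273, 198, 0]) cube([42, 83, 2177]);
translate([494, 198, 2177]) cube([821, 83, 119]);


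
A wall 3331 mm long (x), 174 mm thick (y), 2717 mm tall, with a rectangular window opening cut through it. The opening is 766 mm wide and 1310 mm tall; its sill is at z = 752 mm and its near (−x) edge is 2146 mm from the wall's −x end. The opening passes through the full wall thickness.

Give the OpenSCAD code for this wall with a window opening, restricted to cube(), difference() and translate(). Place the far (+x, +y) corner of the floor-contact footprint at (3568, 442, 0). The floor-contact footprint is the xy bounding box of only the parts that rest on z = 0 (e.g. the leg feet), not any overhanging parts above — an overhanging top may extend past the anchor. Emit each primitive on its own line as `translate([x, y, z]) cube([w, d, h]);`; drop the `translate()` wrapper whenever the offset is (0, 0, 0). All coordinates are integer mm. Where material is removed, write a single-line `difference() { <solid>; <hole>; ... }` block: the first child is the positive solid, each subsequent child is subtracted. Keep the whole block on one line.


difference() { translate([237, 268, 0]) cube([3331, 174, 2717]); translate([2383, 268, 752]) cube([766, 174, 1310]); }


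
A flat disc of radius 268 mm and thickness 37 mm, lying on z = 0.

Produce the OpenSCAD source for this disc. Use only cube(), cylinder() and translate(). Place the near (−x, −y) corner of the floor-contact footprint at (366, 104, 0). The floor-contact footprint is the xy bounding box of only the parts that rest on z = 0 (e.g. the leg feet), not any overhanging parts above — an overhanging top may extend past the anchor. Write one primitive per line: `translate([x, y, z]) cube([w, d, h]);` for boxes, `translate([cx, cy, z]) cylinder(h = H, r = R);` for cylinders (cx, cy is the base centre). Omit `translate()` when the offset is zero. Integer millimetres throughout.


translate([634, 372, 0]) cylinder(h = 37, r = 268);


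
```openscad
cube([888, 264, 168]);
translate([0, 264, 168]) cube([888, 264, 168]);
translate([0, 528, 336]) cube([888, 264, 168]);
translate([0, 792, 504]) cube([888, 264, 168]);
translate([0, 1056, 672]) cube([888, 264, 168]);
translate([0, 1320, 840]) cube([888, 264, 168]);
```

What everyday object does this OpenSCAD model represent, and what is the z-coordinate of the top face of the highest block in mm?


A staircase. The total rise is 1008 mm.

6 identical blocks, each offset up and back from the previous — a staircase. Each step is 168 mm tall and there are 6 of them, so the total rise is 6 × 168 = 1008 mm.


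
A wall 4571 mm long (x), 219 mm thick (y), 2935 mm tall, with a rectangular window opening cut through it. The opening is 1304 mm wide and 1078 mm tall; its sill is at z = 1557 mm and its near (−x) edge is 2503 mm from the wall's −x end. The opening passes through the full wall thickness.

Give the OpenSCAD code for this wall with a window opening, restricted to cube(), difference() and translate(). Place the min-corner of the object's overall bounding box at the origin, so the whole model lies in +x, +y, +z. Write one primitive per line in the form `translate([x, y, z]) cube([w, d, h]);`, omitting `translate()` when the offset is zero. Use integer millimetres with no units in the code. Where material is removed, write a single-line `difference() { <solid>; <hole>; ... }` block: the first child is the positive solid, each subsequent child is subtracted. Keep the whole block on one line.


difference() { cube([4571, 219, 2935]); translate([2503, 0, 1557]) cube([1304, 219, 1078]); }


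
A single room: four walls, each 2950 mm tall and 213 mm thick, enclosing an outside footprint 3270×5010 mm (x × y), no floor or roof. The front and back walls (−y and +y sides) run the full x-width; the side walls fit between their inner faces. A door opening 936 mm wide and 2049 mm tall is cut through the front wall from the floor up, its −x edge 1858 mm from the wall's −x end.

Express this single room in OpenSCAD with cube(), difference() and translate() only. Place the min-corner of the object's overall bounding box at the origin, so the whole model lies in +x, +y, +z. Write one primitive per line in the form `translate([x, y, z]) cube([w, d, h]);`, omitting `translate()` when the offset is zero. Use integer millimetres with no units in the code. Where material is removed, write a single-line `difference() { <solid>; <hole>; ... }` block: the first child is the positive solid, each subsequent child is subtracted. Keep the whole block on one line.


difference() { cube([3270, 213, 2950]); translate([1858, 0, 0]) cube([936, 213, 2049]); }
translate([0, 4797, 0]) cube([3270, 213, 2950]);
translate([0, 213, 0]) cube([213, 4584, 2950]);
translate([3057, 213, 0]) cube([213, 4584, 2950]);


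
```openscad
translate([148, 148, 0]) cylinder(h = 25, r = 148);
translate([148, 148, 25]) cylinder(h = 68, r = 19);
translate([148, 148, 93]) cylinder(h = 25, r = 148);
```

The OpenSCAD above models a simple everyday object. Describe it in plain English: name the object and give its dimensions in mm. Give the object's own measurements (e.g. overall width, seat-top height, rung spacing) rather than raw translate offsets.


A spool: two coaxial disc flanges of radius 148 mm and thickness 25 mm, joined by a core cylinder of radius 19 mm and height 68 mm. The lower flange rests on z = 0 and the three cylinders share a vertical axis.


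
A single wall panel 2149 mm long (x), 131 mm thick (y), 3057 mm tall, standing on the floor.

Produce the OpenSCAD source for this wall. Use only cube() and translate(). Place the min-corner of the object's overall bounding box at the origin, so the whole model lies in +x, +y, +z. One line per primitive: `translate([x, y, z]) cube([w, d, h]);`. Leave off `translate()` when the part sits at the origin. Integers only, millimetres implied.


cube([2149, 131, 3057]);


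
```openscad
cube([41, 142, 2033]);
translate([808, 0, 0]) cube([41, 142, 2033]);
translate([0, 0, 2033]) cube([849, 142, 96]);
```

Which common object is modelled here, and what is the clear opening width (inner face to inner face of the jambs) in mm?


A door frame. The clear opening width is 767 mm.

Two 2033 mm tall posts with a header on top — a door frame. The left jamb is 41 mm wide at x = 0; the right jamb starts at x = 808. The clear opening is 808 − 41 = 767 mm.


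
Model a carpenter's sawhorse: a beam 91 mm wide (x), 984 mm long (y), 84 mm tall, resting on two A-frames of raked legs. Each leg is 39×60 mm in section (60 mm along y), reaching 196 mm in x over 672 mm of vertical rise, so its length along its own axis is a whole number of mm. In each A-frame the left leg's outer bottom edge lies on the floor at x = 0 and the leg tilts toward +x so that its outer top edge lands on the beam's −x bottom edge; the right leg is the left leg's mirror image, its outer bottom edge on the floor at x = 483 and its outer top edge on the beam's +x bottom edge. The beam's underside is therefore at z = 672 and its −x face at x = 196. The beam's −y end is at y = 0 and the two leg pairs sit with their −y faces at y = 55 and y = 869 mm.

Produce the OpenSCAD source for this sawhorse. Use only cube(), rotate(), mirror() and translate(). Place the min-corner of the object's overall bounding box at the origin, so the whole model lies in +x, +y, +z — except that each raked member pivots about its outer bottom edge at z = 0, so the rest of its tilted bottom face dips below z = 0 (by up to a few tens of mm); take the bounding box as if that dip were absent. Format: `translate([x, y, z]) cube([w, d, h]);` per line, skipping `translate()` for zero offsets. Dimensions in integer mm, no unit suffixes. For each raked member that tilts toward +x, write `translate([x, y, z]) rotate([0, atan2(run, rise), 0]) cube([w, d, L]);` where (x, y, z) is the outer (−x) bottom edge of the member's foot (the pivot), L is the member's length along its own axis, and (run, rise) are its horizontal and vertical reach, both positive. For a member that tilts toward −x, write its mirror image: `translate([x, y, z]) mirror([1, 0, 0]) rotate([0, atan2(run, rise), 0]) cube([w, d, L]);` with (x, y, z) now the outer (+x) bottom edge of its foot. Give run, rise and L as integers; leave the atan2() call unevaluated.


translate([196, 0, 672]) cube([91, 984, 84]);
translate([0, 55, 0]) rotate([0, atan2(196, 672), 0]) cube([39, 60, 700]);
translate([483, 55, 0]) mirror([1, 0, 0]) rotate([0, atan2(196, 672), 0]) cube([39, 60, 700]);
translate([0, 869, 0]) rotate([0, atan2(196, 672), 0]) cube([39, 60, 700]);
translate([483, 869, 0]) mirror([1, 0, 0]) rotate([0, atan2(196, 672), 0]) cube([39, 60, 700]);


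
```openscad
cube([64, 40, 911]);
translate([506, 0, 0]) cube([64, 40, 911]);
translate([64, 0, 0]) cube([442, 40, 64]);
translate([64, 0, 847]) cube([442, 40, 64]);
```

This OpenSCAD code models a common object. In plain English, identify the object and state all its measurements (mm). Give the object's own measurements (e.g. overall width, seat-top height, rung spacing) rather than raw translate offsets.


A rectangular picture frame lying in the x–z plane (depth along y). The opening is 442 mm wide (x) by 783 mm tall (z), surrounded by a border 64 mm wide on all four sides. The frame is 40 mm deep and is made of two full-height vertical stiles with two horizontal rails fitted between them.


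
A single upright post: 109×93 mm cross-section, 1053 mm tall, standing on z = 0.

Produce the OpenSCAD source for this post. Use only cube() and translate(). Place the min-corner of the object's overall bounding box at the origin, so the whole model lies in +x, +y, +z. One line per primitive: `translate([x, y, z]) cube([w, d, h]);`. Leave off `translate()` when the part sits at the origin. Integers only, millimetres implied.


cube([109, 93, 1053]);


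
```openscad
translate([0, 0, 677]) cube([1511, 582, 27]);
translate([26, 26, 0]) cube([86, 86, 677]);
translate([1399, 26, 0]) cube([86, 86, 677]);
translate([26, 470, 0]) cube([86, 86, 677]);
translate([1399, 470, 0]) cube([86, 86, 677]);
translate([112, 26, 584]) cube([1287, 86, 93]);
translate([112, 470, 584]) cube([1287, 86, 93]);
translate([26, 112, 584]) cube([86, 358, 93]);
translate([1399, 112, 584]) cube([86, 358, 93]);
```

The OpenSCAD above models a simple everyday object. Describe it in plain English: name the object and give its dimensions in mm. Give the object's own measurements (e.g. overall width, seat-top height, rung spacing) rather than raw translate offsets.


A table: top 1511 mm (x) × 582 mm (y), 27 mm thick, upper face at z = 704 mm, on four 86×86 mm square legs, each inset 26 mm from the nearest pair of top edges from z = 0 to the bottom of the top. Four apron rails, 86 mm thick and 93 mm tall, run between adjacent legs with their top edges flush with the underside of the top and their outer faces flush with the legs' outer faces.


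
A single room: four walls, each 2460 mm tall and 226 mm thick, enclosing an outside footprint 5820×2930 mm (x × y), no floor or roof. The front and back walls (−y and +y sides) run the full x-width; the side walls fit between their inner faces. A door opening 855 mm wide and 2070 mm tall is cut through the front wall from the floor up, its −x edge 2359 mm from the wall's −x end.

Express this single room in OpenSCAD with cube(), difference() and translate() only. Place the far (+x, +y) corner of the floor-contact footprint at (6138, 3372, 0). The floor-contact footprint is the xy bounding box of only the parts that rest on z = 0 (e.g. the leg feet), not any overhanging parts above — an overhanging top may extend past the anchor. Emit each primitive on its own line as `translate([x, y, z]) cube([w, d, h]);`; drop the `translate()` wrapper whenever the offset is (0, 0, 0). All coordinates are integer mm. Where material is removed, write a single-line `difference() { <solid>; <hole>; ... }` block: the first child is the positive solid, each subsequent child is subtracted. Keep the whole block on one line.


difference() { translate([318, 442, 0]) cube([5820, 226, 2460]); translate([2677, 442, 0]) cube([855, 226, 2070]); }
translate([318, 3146, 0]) cube([5820, 226, 2460]);
translate([318, 668, 0]) cube([226, 2478, 2460]);
translate([5912, 668, 0]) cube([226, 2478, 2460]);


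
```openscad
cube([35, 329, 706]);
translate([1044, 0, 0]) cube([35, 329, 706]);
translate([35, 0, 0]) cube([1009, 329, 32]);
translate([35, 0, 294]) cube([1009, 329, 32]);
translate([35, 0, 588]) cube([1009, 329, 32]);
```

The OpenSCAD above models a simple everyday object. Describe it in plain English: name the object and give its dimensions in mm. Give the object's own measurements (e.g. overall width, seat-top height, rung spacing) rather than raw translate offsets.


An open bookshelf. Two side panels, each 35 mm thick, 329 mm deep and 706 mm tall, stand 1079 mm apart (outside-to-outside). Between them sit 3 shelves, each 32 mm thick and 329 mm deep, spanning the full gap between the sides. The bottom shelf rests on the floor (its underside at z = 0) and the clear gap between one shelf's top and the next shelf's underside is 262 mm.


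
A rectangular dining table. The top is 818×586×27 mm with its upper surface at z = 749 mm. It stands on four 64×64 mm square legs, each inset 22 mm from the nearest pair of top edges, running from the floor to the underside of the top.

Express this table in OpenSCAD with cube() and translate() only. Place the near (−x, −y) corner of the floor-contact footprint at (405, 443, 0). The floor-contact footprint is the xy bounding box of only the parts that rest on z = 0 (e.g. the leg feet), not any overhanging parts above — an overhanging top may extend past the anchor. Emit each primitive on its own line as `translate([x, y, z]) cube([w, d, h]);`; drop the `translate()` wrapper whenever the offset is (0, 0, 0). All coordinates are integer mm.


translate([383, 421, 722]) cube([818, 586, 27]);
translate([405, 443, 0]) cube([64, 64, 722]);
translate([1115, 443, 0]) cube([64, 64, 722]);
translate([405, 921, 0]) cube([64, 64, 722]);
translate([1115, 921, 0]) cube([64, 64, 722]);


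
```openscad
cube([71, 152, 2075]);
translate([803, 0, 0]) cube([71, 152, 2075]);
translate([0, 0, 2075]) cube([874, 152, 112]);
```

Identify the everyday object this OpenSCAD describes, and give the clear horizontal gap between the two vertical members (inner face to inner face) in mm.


A door frame. The clear opening width is 732 mm.

Two 2075 mm tall posts with a header on top — a door frame. The left jamb is 71 mm wide at x = 0; the right jamb starts at x = 803. The clear opening is 803 − 71 = 732 mm.


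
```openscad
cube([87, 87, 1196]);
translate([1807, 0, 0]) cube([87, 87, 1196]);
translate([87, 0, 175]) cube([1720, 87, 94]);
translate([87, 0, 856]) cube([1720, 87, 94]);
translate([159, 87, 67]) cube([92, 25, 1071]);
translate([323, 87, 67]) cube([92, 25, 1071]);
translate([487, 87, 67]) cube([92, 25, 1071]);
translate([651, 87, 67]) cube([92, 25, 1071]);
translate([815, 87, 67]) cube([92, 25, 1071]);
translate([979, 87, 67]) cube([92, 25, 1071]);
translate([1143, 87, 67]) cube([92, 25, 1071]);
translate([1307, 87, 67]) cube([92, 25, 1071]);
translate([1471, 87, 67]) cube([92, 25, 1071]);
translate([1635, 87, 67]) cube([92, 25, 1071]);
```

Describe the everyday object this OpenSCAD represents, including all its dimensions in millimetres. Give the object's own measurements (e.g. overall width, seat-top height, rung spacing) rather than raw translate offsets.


A fence section. Two 87×87 mm posts, 1196 mm tall, stand on the floor with a clear span of 1720 mm between their inner faces. Two horizontal rails of 87×94 mm section span the gap between the posts with their undersides at z = 175 mm and z = 856 mm, flush with the posts' −y face. 10 pickets, each 92 mm wide, 25 mm thick and 1071 mm tall, are fixed to the +y face of the rails with their bottoms at z = 67 mm, spaced across the span with a 72 mm gap after the −x post and between neighbouring pickets, with 80 mm left before the +x post.


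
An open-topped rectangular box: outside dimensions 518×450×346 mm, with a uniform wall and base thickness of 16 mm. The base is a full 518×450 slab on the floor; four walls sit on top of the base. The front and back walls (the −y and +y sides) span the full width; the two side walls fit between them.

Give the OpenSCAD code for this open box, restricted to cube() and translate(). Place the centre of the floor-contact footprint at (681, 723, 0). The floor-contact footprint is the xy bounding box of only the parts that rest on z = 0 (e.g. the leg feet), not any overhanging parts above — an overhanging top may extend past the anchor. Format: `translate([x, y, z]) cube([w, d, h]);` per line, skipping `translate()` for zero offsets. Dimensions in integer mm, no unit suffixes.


translate([422, 498, 0]) cube([518, 450, 16]);
translate([422, 498, 16]) cube([518, 16, 330]);
translate([422, 932, 16]) cube([518, 16, 330]);
translate([422, 514, 16]) cube([16, 418, 330]);
translate([924, 514, 16]) cube([16, 418, 330]);


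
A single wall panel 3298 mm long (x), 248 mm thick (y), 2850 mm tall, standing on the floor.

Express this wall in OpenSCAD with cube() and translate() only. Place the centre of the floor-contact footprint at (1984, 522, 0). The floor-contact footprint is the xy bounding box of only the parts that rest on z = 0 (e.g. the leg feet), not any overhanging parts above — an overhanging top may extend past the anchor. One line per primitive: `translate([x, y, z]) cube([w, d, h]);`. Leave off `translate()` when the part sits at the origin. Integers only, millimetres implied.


translate([335, 398, 0]) cube([3298, 248, 2850]);


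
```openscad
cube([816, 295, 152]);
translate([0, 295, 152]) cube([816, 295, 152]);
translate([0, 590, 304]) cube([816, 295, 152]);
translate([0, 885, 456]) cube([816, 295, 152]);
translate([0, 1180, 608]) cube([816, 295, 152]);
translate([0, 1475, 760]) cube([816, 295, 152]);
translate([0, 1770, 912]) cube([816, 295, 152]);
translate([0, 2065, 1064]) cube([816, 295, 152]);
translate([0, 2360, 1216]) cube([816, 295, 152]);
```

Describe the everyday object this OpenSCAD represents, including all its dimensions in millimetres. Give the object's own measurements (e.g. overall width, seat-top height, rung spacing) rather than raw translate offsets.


A straight staircase of 9 solid steps. Each step is 816 mm wide (x), 295 mm deep (y, the going) and 152 mm tall (the rise). The first step rests on the floor; each subsequent step sits one going further in +y and one rise higher in +z, directly behind and above the previous step with no overlap.


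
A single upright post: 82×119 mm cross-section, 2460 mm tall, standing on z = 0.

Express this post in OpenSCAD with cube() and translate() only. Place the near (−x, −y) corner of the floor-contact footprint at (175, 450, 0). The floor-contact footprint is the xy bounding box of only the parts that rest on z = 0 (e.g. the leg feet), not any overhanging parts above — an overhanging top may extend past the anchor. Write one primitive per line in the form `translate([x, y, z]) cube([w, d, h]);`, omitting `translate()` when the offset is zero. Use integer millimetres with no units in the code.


translate([175, 450, 0]) cube([82, 119, 2460]);


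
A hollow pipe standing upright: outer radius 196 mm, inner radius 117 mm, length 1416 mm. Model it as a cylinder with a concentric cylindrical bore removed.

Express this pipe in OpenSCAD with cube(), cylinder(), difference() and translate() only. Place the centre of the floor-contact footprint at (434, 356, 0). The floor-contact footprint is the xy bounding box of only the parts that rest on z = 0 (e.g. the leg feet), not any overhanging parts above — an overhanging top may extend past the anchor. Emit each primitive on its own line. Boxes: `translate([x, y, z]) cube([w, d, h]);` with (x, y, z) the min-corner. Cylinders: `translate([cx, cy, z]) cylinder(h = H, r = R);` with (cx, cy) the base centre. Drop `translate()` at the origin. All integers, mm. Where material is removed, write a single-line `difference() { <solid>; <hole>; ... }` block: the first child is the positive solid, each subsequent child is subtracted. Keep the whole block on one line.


difference() { translate([434, 356, 0]) cylinder(h = 1416, r = 196); translate([434, 356, 0]) cylinder(h = 1416, r = 117); }


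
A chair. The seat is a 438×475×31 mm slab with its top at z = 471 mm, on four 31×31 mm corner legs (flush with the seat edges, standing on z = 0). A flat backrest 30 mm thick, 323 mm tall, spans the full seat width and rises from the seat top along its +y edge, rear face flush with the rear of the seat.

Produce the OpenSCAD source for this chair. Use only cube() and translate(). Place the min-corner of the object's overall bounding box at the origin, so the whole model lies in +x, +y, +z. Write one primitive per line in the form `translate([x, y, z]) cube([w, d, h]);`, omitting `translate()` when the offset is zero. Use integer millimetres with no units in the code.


translate([0, 0, 440]) cube([438, 475, 31]);
cube([31, 31, 440]);
translate([407, 0, 0]) cube([31, 31, 440]);
translate([0, 444, 0]) cube([31, 31, 440]);
translate([407, 444, 0]) cube([31, 31, 440]);
translate([0, 445, 471]) cube([438, 30, 323]);


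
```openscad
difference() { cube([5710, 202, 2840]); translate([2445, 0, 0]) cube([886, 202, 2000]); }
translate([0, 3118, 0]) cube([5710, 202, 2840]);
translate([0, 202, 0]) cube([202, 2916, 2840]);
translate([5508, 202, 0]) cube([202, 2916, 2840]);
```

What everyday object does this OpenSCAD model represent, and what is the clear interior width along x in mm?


A single room. The interior width is 5306 mm.

Four walls enclosing a rectangle with a door in the front wall — a room. Outside width 5710 minus two 202 mm walls gives 5306 mm.


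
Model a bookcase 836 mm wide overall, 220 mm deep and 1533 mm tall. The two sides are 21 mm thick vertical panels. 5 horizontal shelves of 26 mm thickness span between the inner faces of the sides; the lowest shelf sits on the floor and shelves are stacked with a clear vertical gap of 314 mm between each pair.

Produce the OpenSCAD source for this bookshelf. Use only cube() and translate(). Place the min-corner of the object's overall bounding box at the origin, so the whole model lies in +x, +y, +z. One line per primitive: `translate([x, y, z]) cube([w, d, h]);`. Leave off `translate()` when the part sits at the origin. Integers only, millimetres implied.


cube([21, 220, 1533]);
translate([815, 0, 0]) cube([21, 220, 1533]);
translate([21, 0, 0]) cube([794, 220, 26]);
translate([21, 0, 340]) cube([794, 220, 26]);
translate([21, 0, 680]) cube([794, 220, 26]);
translate([21, 0, 1020]) cube([794, 220, 26]);
translate([21, 0, 1360]) cube([794, 220, 26]);


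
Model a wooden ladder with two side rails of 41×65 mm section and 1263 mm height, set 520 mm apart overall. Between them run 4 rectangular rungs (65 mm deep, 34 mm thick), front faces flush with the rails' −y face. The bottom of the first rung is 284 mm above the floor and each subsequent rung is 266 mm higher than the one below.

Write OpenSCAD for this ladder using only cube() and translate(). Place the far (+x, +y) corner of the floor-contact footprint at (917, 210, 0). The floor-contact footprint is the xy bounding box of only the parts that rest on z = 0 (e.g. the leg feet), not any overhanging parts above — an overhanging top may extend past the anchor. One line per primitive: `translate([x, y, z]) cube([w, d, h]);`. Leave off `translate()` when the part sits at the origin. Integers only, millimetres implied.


// rung span = 520 - 2*41 = 438
// rung[k] z = 284 + k*266
translate([397, 145, 0]) cube([41, 65, 1263]);
translate([876, 145, 0]) cube([41, 65, 1263]);
translate([438, 145, 284]) cube([438, 65, 34]);
translate([438, 145, 550]) cube([438, 65, 34]);
translate([438, 145, 816]) cube([438, 65, 34]);
translate([438, 145, 1082]) cube([438, 65, 34]);


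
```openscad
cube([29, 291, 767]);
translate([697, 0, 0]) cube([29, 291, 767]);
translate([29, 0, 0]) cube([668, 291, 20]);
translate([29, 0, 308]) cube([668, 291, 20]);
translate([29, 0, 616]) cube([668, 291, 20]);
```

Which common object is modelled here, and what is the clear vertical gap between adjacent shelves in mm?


A bookshelf. The clear shelf gap is 288 mm.

Two tall side panels with 3 horizontal boards between them — a bookshelf. The first two shelf undersides are at z = 0 and z = 308; with shelf thickness 20, the clear gap is 308 − 0 − 20 = 288 mm.


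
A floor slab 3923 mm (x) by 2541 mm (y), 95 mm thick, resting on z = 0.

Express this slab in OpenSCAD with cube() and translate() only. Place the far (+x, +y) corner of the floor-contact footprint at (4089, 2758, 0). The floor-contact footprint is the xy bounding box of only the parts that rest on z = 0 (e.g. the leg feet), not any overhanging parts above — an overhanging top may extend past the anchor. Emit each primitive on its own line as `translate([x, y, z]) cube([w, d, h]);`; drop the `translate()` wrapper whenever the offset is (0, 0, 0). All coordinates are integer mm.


translate([166, 217, 0]) cube([3923, 2541, 95]);


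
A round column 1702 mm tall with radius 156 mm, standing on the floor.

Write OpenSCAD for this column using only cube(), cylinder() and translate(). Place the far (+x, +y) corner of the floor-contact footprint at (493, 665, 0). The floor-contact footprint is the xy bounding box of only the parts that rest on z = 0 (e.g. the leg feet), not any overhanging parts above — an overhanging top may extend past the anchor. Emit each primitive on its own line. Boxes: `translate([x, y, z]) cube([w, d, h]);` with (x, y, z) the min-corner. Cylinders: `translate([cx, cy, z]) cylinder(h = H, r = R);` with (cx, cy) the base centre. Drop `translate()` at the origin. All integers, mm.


translate([337, 509, 0]) cylinder(h = 1702, r = 156);


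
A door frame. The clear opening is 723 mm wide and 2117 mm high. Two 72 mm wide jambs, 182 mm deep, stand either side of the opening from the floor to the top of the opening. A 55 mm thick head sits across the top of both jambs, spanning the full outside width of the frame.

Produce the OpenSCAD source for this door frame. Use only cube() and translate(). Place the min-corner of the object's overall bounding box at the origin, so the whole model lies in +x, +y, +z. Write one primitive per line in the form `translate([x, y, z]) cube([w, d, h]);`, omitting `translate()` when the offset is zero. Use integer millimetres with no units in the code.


cube([72, 182, 2117]);
translate([795, 0, 0]) cube([72, 182, 2117]);
translate([0, 0, 2117]) cube([867, 182, 55]);


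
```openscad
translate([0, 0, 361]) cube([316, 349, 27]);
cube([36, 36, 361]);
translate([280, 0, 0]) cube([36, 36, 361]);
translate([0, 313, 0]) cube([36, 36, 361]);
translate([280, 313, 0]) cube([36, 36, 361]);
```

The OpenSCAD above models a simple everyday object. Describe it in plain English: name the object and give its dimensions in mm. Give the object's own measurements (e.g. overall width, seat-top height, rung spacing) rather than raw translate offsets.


A simple wooden stool: a rectangular seat 316 mm (x) by 349 mm (y), 27 mm thick, top face at z = 388 mm, on four square legs, each 36×36 mm in cross-section. The legs rest on z = 0, each flush with a corner of the seat.


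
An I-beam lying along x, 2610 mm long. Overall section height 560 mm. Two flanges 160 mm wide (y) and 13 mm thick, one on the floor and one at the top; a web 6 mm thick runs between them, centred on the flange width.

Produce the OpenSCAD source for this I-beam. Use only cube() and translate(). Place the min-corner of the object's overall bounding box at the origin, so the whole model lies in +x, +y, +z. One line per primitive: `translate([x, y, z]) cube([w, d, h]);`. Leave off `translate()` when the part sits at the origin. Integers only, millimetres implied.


cube([2610, 160, 13]);
translate([0, 77, 13]) cube([2610, 6, 534]);
translate([0, 0, 547]) cube([2610, 160, 13]);


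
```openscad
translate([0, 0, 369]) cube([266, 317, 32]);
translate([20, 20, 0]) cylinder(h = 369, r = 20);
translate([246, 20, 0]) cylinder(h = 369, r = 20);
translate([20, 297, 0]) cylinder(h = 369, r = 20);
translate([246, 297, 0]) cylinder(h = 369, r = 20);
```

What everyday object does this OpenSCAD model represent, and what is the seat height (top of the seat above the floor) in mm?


A stool. The seat height is 401 mm.

A 266×317×32 slab at z = 369 on four corner cylinders — a stool. The seat top is 369 + 32 = 401 mm.


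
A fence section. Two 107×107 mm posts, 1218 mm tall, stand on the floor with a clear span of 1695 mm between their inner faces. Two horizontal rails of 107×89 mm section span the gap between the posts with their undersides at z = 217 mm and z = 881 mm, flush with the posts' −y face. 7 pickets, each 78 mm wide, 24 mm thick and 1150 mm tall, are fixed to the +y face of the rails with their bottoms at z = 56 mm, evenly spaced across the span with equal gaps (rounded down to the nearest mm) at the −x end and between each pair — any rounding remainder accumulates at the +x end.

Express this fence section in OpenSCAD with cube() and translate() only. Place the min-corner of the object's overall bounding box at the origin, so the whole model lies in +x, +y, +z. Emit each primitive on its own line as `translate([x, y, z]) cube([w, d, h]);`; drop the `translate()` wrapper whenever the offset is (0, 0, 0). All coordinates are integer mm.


cube([107, 107, 1218]);
translate([1802, 0, 0]) cube([107, 107, 1218]);
translate([107, 0, 217]) cube([1695, 107, 89]);
translate([107, 0, 881]) cube([1695, 107, 89]);
translate([250, 107, 56]) cube([78, 24, 1150]);
translate([471, 107, 56]) cube([78, 24, 1150]);
translate([692, 107, 56]) cube([78, 24, 1150]);
translate([913, 107, 56]) cube([78, 24, 1150]);
translate([1134, 107, 56]) cube([78, 24, 1150]);
translate([1355, 107, 56]) cube([78, 24, 1150]);
translate([1576, 107, 56]) cube([78, 24, 1150]);
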